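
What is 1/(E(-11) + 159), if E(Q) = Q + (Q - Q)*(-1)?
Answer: 1/148 ≈ 0.0067568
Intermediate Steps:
E(Q) = Q (E(Q) = Q + 0*(-1) = Q + 0 = Q)
1/(E(-11) + 159) = 1/(-11 + 159) = 1/148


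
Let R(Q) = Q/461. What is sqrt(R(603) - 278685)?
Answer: 3*I*sqrt(6580681878)/461 ≈ 527.91*I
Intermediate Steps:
R(Q) = Q/461 (R(Q) = Q*(1/461) = Q/461)
sqrt(R(603) - 278685) = sqrt((1/461)*603 - 278685) = sqrt(603/461 - 278685) = sqrt(-128473182/461) = 3*I*sqrt(6580681878)/461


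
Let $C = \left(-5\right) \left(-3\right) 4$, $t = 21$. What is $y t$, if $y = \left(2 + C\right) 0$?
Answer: $0$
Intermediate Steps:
$C = 60$ ($C = 15 \cdot 4 = 60$)
$y = 0$ ($y = \left(2 + 60\right) 0 = 62 \cdot 0 = 0$)
$y t = 0 \cdot 21 = 0$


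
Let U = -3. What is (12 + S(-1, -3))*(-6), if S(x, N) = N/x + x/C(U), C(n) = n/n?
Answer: -84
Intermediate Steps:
C(n) = 1
S(x, N) = x + N/x (S(x, N) = N/x + x/1 = N/x + x*1 = N/x + x = x + N/x)
(12 + S(-1, -3))*(-6) = (12 + (-1 - 3/(-1)))*(-6) = (12 + (-1 - 3*(-1)))*(-6) = (12 + (-1 + 3))*(-6) = (12 + 2)*(-6) = 14*(-6) = -84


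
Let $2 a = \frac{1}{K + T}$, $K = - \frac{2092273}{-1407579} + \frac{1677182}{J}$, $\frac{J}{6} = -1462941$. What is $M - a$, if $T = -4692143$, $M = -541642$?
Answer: $- \frac{10466778619451532166480909}{19324163597825854294} \approx -5.4164 \cdot 10^{5}$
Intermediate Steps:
$J = -8777646$ ($J = 6 \left(-1462941\right) = -8777646$)
$K = \frac{2667410927830}{2059205029839}$ ($K = - \frac{2092273}{-1407579} + \frac{1677182}{-8777646} = \left(-2092273\right) \left(- \frac{1}{1407579}\right) + 1677182 \left(- \frac{1}{8777646}\right) = \frac{2092273}{1407579} - \frac{838591}{4388823} = \frac{2667410927830}{2059205029839} \approx 1.2954$)
$a = - \frac{2059205029839}{19324163597825854294}$ ($a = \frac{1}{2 \left(\frac{2667410927830}{2059205029839} - 4692143\right)} = \frac{1}{2 \left(- \frac{9662081798912927147}{2059205029839}\right)} = \frac{1}{2} \left(- \frac{2059205029839}{9662081798912927147}\right) = - \frac{2059205029839}{19324163597825854294} \approx -1.0656 \cdot 10^{-7}$)
$M - a = -541642 - - \frac{2059205029839}{19324163597825854294} = -541642 + \frac{2059205029839}{19324163597825854294} = - \frac{10466778619451532166480909}{19324163597825854294}$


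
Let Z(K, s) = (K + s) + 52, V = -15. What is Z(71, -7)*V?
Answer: -1740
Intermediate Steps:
Z(K, s) = 52 + K + s
Z(71, -7)*V = (52 + 71 - 7)*(-15) = 116*(-15) = -1740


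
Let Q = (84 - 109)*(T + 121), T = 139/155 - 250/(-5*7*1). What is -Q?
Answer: 700040/217 ≈ 3226.0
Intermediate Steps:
T = 8723/1085 (T = 139*(1/155) - 250/((-35*1)) = 139/155 - 250/(-35) = 139/155 - 250*(-1/35) = 139/155 + 50/7 = 8723/1085 ≈ 8.0396)
Q = -700040/217 (Q = (84 - 109)*(8723/1085 + 121) = -25*140008/1085 = -700040/217 ≈ -3226.0)
-Q = -1*(-700040/217) = 700040/217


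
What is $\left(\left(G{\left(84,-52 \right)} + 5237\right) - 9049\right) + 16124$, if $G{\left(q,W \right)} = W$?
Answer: $12260$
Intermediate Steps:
$\left(\left(G{\left(84,-52 \right)} + 5237\right) - 9049\right) + 16124 = \left(\left(-52 + 5237\right) - 9049\right) + 16124 = \left(5185 - 9049\right) + 16124 = -3864 + 16124 = 12260$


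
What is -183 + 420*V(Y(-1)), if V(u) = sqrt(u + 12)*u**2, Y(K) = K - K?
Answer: -183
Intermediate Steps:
Y(K) = 0
V(u) = u**2*sqrt(12 + u) (V(u) = sqrt(12 + u)*u**2 = u**2*sqrt(12 + u))
-183 + 420*V(Y(-1)) = -183 + 420*(0**2*sqrt(12 + 0)) = -183 + 420*(0*sqrt(12)) = -183 + 420*(0*(2*sqrt(3))) = -183 + 420*0 = -183 + 0 = -183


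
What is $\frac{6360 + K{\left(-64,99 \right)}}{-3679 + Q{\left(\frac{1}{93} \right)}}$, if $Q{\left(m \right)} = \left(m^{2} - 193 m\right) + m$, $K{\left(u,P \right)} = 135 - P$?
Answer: $- \frac{27659502}{15918763} \approx -1.7375$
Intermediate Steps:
$Q{\left(m \right)} = m^{2} - 192 m$
$\frac{6360 + K{\left(-64,99 \right)}}{-3679 + Q{\left(\frac{1}{93} \right)}} = \frac{6360 + \left(135 - 99\right)}{-3679 + \frac{-192 + \frac{1}{93}}{93}} = \frac{6360 + 36}{-3679 + \frac{1}{93} \left(- \frac{17855}{93}\right)} = \frac{6396}{-3679 - \frac{17855}{8649}} = \frac{6396}{- \frac{31837526}{8649}} = 6396 \left(- \frac{8649}{31837526}\right) = - \frac{27659502}{15918763}$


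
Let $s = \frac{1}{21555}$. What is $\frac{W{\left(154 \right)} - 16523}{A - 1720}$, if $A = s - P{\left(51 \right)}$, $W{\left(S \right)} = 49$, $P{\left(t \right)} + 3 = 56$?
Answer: $\frac{177548535}{19108507} \approx 9.2916$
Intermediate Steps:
$P{\left(t \right)} = 53$ ($P{\left(t \right)} = -3 + 56 = 53$)
$s = \frac{1}{21555} \approx 4.6393 \cdot 10^{-5}$
$A = - \frac{1142414}{21555}$ ($A = \frac{1}{21555} - 53 = - \frac{1142414}{21555} \approx -53.0$)
$\frac{W{\left(154 \right)} - 16523}{A - 1720} = \frac{49 - 16523}{- \frac{1142414}{21555} - 1720} = - \frac{16474}{- \frac{38217014}{21555}} = \left(-16474\right) \left(- \frac{21555}{38217014}\right) = \frac{177548535}{19108507}$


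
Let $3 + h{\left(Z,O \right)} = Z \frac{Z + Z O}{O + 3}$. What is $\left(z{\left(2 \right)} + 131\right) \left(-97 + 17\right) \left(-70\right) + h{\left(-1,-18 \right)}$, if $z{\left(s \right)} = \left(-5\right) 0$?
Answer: $\frac{11003972}{15} \approx 7.336 \cdot 10^{5}$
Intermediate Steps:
$z{\left(s \right)} = 0$
$h{\left(Z,O \right)} = -3 + \frac{Z \left(Z + O Z\right)}{3 + O}$ ($h{\left(Z,O \right)} = -3 + Z \frac{Z + Z O}{O + 3} = -3 + Z \frac{Z + O Z}{3 + O} = -3 + \frac{Z \left(Z + O Z\right)}{3 + O}$)
$\left(z{\left(2 \right)} + 131\right) \left(-97 + 17\right) \left(-70\right) + h{\left(-1,-18 \right)} = \left(0 + 131\right) \left(-97 + 17\right) \left(-70\right) + \frac{-9 + \left(-1\right)^{2} - -54 - 18 \left(-1\right)^{2}}{3 - 18} = 131 \left(-80\right) \left(-70\right) + \frac{-9 + 1 + 54 - 18}{-15} = \left(-10480\right) \left(-70\right) - \frac{-9 + 1 + 54 - 18}{15} = 733600 - \frac{28}{15} = \frac{11003972}{15}$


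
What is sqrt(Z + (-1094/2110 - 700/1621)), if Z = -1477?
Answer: I*sqrt(4322458014858910)/1710155 ≈ 38.444*I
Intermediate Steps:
sqrt(Z + (-1094/2110 - 700/1621)) = sqrt(-1477 + (-1094/2110 - 700/1621)) = sqrt(-1477 + (-1094*1/2110 - 700*1/1621)) = sqrt(-1477 + (-547/1055 - 700/1621)) = sqrt(-1477 - 1625187/1710155) = sqrt(-2527524122/1710155) = I*sqrt(4322458014858910)/1710155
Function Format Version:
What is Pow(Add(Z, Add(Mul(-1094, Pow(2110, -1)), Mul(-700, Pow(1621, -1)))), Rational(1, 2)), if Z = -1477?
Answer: Mul(Rational(1, 1710155), I, Pow(4322458014858910, Rational(1, 2))) ≈ Mul(38.444, I)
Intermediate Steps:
Pow(Add(Z, Add(Mul(-1094, Pow(2110, -1)), Mul(-700, Pow(1621, -1)))), Rational(1, 2)) = Pow(Add(-1477, Add(Mul(-1094, Pow(2110, -1)), Mul(-700, Pow(1621, -1)))), Rational(1, 2)) = Pow(Add(-1477, Add(Mul(-1094, Rational(1, 2110)), Mul(-700, Rational(1, 1621)))), Rational(1, 2)) = Pow(Add(-1477, Add(Rational(-547, 1055), Rational(-700, 1621))), Rational(1, 2)) = Pow(Add(-1477, Rational(-1625187, 1710155)), Rational(1, 2)) = Pow(Rational(-2527524122, 1710155), Rational(1, 2)) = Mul(Rational(1, 1710155), I, Pow(4322458014858910, Rational(1, 2)))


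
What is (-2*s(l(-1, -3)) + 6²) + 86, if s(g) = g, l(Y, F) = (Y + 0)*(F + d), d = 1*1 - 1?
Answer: 116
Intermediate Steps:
d = 0 (d = 1 - 1 = 0)
l(Y, F) = F*Y (l(Y, F) = (Y + 0)*(F + 0) = Y*F = F*Y)
(-2*s(l(-1, -3)) + 6²) + 86 = (-(-6)*(-1) + 6²) + 86 = (-2*3 + 36) + 86 = (-6 + 36) + 86 = 30 + 86 = 116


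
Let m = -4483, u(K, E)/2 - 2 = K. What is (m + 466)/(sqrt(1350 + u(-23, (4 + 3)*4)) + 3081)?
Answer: -4125459/3163751 + 2678*sqrt(327)/3163751 ≈ -1.2887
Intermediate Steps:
u(K, E) = 4 + 2*K
(m + 466)/(sqrt(1350 + u(-23, (4 + 3)*4)) + 3081) = (-4483 + 466)/(sqrt(1350 + (4 + 2*(-23))) + 3081) = -4017/(sqrt(1350 + (4 - 46)) + 3081) = -4017/(sqrt(1350 - 42) + 3081) = -4017/(sqrt(1308) + 3081) = -4017/(2*sqrt(327) + 3081) = -4017/(3081 + 2*sqrt(327))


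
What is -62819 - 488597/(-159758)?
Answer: -10035349205/159758 ≈ -62816.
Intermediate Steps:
-62819 - 488597/(-159758) = -62819 - 488597*(-1/159758) = -62819 + 488597/159758 = -10035349205/159758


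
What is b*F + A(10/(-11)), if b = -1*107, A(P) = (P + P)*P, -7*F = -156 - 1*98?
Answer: -3287138/847 ≈ -3880.9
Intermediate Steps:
F = 254/7 (F = -(-156 - 1*98)/7 = -(-156 - 98)/7 = -1/7*(-254) = 254/7 ≈ 36.286)
A(P) = 2*P**2 (A(P) = (2*P)*P = 2*P**2)
b = -107
b*F + A(10/(-11)) = -107*254/7 + 2*(10/(-11))**2 = -27178/7 + 2*(10*(-1/11))**2 = -27178/7 + 2*(-10/11)**2 = -27178/7 + 2*(100/121) = -27178/7 + 200/121 = -3287138/847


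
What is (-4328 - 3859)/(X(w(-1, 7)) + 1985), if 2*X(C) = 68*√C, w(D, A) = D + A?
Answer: -16251195/3933289 + 278358*√6/3933289 ≈ -3.9584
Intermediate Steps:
w(D, A) = A + D
X(C) = 34*√C (X(C) = (68*√C)/2 = 34*√C)
(-4328 - 3859)/(X(w(-1, 7)) + 1985) = (-4328 - 3859)/(34*√(7 - 1) + 1985) = -8187/(34*√6 + 1985) = -8187/(1985 + 34*√6)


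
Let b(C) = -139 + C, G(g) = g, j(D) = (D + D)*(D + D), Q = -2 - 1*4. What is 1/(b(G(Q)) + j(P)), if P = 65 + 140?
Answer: 1/167955 ≈ 5.9540e-6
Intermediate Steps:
P = 205
Q = -6 (Q = -2 - 4 = -6)
j(D) = 4*D² (j(D) = (2*D)*(2*D) = 4*D²)
1/(b(G(Q)) + j(P)) = 1/((-139 - 6) + 4*205²) = 1/(-145 + 4*42025) = 1/(-145 + 168100) = 1/167955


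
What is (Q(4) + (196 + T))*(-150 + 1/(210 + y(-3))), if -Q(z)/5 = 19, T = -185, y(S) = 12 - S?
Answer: 944972/75 ≈ 12600.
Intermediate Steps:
Q(z) = -95 (Q(z) = -5*19 = -95)
(Q(4) + (196 + T))*(-150 + 1/(210 + y(-3))) = (-95 + (196 - 185))*(-150 + 1/(210 + (12 - 1*(-3)))) = (-95 + 11)*(-150 + 1/(210 + (12 + 3))) = -84*(-150 + 1/(210 + 15)) = -84*(-150 + 1/225) = -84*(-33749/225) = 944972/75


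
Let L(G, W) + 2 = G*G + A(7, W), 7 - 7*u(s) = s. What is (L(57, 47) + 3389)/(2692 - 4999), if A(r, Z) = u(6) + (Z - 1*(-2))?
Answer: -46796/16149 ≈ -2.8978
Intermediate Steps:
u(s) = 1 - s/7
A(r, Z) = 15/7 + Z (A(r, Z) = (1 - ⅐*6) + (Z - 1*(-2)) = (1 - 6/7) + (Z + 2) = ⅐ + (2 + Z) = 15/7 + Z)
L(G, W) = ⅐ + W + G² (L(G, W) = -2 + (G*G + (15/7 + W)) = -2 + (G² + (15/7 + W)) = -2 + (15/7 + W + G²) = ⅐ + W + G²)
(L(57, 47) + 3389)/(2692 - 4999) = ((⅐ + 47 + 57²) + 3389)/(2692 - 4999) = ((⅐ + 47 + 3249) + 3389)/(-2307) = (23073/7 + 3389)*(-1/2307) = (46796/7)*(-1/2307) = -46796/16149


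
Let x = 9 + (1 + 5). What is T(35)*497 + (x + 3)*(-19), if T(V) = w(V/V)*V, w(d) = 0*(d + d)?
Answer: -342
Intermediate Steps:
w(d) = 0 (w(d) = 0*(2*d) = 0)
x = 15 (x = 9 + 6 = 15)
T(V) = 0 (T(V) = 0*V = 0)
T(35)*497 + (x + 3)*(-19) = 0*497 + (15 + 3)*(-19) = 0 + 18*(-19) = 0 - 342 = -342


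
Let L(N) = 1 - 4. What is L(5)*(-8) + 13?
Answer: 37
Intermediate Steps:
L(N) = -3
L(5)*(-8) + 13 = -3*(-8) + 13 = 24 + 13 = 37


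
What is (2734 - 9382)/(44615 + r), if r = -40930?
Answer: -6648/3685 ≈ -1.8041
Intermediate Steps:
(2734 - 9382)/(44615 + r) = (2734 - 9382)/(44615 - 40930) = -6648/3685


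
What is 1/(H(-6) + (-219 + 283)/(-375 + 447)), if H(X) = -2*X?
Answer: 9/116 ≈ 0.077586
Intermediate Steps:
1/(H(-6) + (-219 + 283)/(-375 + 447)) = 1/(-2*(-6) + (-219 + 283)/(-375 + 447)) = 1/(12 + 64/72) = 1/(12 + 64*(1/72)) = 1/(12 + 8/9) = 1/(116/9) = 9/116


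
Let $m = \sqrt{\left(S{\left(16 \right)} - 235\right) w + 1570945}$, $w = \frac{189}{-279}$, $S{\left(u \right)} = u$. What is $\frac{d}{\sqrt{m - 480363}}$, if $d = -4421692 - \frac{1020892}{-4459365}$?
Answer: $\frac{19717937524688 i \sqrt{31}}{4459365 \sqrt{14891253 - \sqrt{1509820714}}} \approx 6388.1 i$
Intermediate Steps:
$w = - \frac{21}{31}$ ($w = 189 \left(- \frac{1}{279}\right) = - \frac{21}{31} \approx -0.67742$)
$d = - \frac{19717937524688}{4459365}$ ($d = -4421692 - - \frac{1020892}{4459365} = -4421692 + \frac{1020892}{4459365} = - \frac{19717937524688}{4459365} \approx -4.4217 \cdot 10^{6}$)
$m = \frac{\sqrt{1509820714}}{31}$ ($m = \sqrt{\left(16 - 235\right) \left(- \frac{21}{31}\right) + 1570945} = \sqrt{\left(-219\right) \left(- \frac{21}{31}\right) + 1570945} = \sqrt{\frac{4599}{31} + 1570945} = \sqrt{\frac{48703894}{31}} = \frac{\sqrt{1509820714}}{31} \approx 1253.4$)
$\frac{d}{\sqrt{m - 480363}} = - \frac{19717937524688}{4459365 \sqrt{\frac{\sqrt{1509820714}}{31} - 480363}} = - \frac{19717937524688}{4459365 \sqrt{-480363 + \frac{\sqrt{1509820714}}{31}}}$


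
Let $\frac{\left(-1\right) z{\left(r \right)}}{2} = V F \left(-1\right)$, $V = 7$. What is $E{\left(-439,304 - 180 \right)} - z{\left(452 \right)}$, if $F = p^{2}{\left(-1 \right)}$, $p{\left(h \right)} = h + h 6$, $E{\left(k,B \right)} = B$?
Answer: $-562$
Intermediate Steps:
$p{\left(h \right)} = 7 h$ ($p{\left(h \right)} = h + 6 h = 7 h$)
$F = 49$ ($F = \left(7 \left(-1\right)\right)^{2} = \left(-7\right)^{2} = 49$)
$z{\left(r \right)} = 686$ ($z{\left(r \right)} = - 2 \cdot 7 \cdot 49 \left(-1\right) = - 2 \cdot 343 \left(-1\right) = \left(-2\right) \left(-343\right) = 686$)
$E{\left(-439,304 - 180 \right)} - z{\left(452 \right)} = \left(304 - 180\right) - 686 = 124 - 686 = -562$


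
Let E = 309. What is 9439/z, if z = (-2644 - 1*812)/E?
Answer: -972217/1152 ≈ -843.94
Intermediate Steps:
z = -1152/103 (z = (-2644 - 1*812)/309 = (-2644 - 812)*(1/309) = -3456*1/309 = -1152/103 ≈ -11.184)
9439/z = 9439/(-1152/103) = 9439*(-103/1152) = -972217/1152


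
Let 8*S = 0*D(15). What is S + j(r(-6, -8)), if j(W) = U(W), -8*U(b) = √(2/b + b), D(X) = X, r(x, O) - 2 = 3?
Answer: -3*√15/40 ≈ -0.29047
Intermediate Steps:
r(x, O) = 5 (r(x, O) = 2 + 3 = 5)
S = 0 (S = (0*15)/8 = (⅛)*0 = 0)
U(b) = -√(b + 2/b)/8 (U(b) = -√(2/b + b)/8 = -√(b + 2/b)/8)
j(W) = -√(W + 2/W)/8
S + j(r(-6, -8)) = 0 - √(5 + 2/5)/8 = 0 - √(5 + 2*(⅕))/8 = 0 - √(5 + ⅖)/8 = 0 - 3*√15/40 = -3*√15/40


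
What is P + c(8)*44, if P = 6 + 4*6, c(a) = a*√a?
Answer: 30 + 704*√2 ≈ 1025.6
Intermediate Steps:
c(a) = a^(3/2)
P = 30 (P = 6 + 24 = 30)
P + c(8)*44 = 30 + 8^(3/2)*44 = 30 + (16*√2)*44 = 30 + 704*√2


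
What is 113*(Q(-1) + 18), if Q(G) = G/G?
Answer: 2147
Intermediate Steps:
Q(G) = 1
113*(Q(-1) + 18) = 113*(1 + 18) = 113*19 = 2147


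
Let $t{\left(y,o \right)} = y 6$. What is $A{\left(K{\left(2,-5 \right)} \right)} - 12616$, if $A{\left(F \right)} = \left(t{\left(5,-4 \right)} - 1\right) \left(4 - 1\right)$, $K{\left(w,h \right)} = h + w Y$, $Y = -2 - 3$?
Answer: $-12529$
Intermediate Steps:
$Y = -5$ ($Y = -2 - 3 = -5$)
$t{\left(y,o \right)} = 6 y$
$K{\left(w,h \right)} = h - 5 w$ ($K{\left(w,h \right)} = h + w \left(-5\right) = h - 5 w$)
$A{\left(F \right)} = 87$ ($A{\left(F \right)} = \left(6 \cdot 5 - 1\right) \left(4 - 1\right) = \left(30 - 1\right) 3 = 29 \cdot 3 = 87$)
$A{\left(K{\left(2,-5 \right)} \right)} - 12616 = 87 - 12616 = -12529$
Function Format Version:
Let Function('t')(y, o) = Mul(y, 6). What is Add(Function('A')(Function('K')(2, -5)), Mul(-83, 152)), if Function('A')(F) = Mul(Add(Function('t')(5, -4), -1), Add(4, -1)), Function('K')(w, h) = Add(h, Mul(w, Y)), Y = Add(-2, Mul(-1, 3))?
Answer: -12529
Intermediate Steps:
Y = -5 (Y = Add(-2, -3) = -5)
Function('t')(y, o) = Mul(6, y)
Function('K')(w, h) = Add(h, Mul(-5, w)) (Function('K')(w, h) = Add(h, Mul(w, -5)) = Add(h, Mul(-5, w)))
Function('A')(F) = 87 (Function('A')(F) = Mul(Add(Mul(6, 5), -1), Add(4, -1)) = Mul(Add(30, -1), 3) = Mul(29, 3) = 87)
Add(Function('A')(Function('K')(2, -5)), Mul(-83, 152)) = Add(87, Mul(-83, 152)) = Add(87, -12616) = -12529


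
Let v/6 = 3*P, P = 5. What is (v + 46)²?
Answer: 18496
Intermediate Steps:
v = 90 (v = 6*(3*5) = 6*15 = 90)
(v + 46)² = (90 + 46)² = 136² = 18496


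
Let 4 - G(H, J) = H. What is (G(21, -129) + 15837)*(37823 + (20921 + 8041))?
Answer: 1056538700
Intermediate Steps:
G(H, J) = 4 - H
(G(21, -129) + 15837)*(37823 + (20921 + 8041)) = ((4 - 1*21) + 15837)*(37823 + (20921 + 8041)) = ((4 - 21) + 15837)*(37823 + 28962) = (-17 + 15837)*66785 = 15820*66785 = 1056538700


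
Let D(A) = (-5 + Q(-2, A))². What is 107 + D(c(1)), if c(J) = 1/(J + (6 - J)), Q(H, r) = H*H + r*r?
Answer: 139897/1296 ≈ 107.95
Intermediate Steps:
Q(H, r) = H² + r²
c(J) = ⅙ (c(J) = 1/6 = ⅙)
D(A) = (-1 + A²)² (D(A) = (-5 + ((-2)² + A²))² = (-5 + (4 + A²))² = (-1 + A²)²)
107 + D(c(1)) = 107 + (-1 + (⅙)²)² = 107 + (-1 + 1/36)² = 107 + (-35/36)² = 107 + 1225/1296 = 139897/1296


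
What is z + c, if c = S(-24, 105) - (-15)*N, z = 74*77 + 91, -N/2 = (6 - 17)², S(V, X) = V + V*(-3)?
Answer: 2207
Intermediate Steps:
S(V, X) = -2*V (S(V, X) = V - 3*V = -2*V)
N = -242 (N = -2*(6 - 17)² = -2*(-11)² = -2*121 = -242)
z = 5789 (z = 5698 + 91 = 5789)
c = -3582 (c = -2*(-24) - (-15)*(-242) = 48 - 1*3630 = 48 - 3630 = -3582)
z + c = 5789 - 3582 = 2207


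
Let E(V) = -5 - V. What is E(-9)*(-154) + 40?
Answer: -576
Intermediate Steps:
E(-9)*(-154) + 40 = (-5 - 1*(-9))*(-154) + 40 = (-5 + 9)*(-154) + 40 = 4*(-154) + 40 = -616 + 40 = -576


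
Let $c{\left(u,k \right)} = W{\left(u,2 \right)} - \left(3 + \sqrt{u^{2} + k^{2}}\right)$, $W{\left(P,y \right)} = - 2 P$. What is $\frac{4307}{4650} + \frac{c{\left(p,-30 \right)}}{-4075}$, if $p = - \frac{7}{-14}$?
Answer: $\frac{140557}{151590} + \frac{\sqrt{3601}}{8150} \approx 0.93458$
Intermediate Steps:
$p = \frac{1}{2}$ ($p = \left(-7\right) \left(- \frac{1}{14}\right) = \frac{1}{2} \approx 0.5$)
$c{\left(u,k \right)} = -3 - \sqrt{k^{2} + u^{2}} - 2 u$ ($c{\left(u,k \right)} = - 2 u - \left(3 + \sqrt{u^{2} + k^{2}}\right) = - 2 u - \left(3 + \sqrt{k^{2} + u^{2}}\right) = -3 - \sqrt{k^{2} + u^{2}} - 2 u$)
$\frac{4307}{4650} + \frac{c{\left(p,-30 \right)}}{-4075} = \frac{4307}{4650} + \frac{-3 - \sqrt{\left(-30\right)^{2} + \left(\frac{1}{2}\right)^{2}} - 1}{-4075} = 4307 \cdot \frac{1}{4650} + \left(-3 - \sqrt{900 + \frac{1}{4}} - 1\right) \left(- \frac{1}{4075}\right) = \frac{4307}{4650} + \left(-3 - \sqrt{\frac{3601}{4}} - 1\right) \left(- \frac{1}{4075}\right) = \frac{4307}{4650} + \left(-3 - \frac{\sqrt{3601}}{2} - 1\right) \left(- \frac{1}{4075}\right) = \frac{4307}{4650} + \left(-4 - \frac{\sqrt{3601}}{2}\right) \left(- \frac{1}{4075}\right) = \frac{4307}{4650} + \left(\frac{4}{4075} + \frac{\sqrt{3601}}{8150}\right) = \frac{140557}{151590} + \frac{\sqrt{3601}}{8150}$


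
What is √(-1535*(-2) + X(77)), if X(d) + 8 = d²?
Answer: 9*√111 ≈ 94.821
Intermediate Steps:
X(d) = -8 + d²
√(-1535*(-2) + X(77)) = √(-1535*(-2) + (-8 + 77²)) = √(3070 + (-8 + 5929)) = √(3070 + 5921) = √8991 = 9*√111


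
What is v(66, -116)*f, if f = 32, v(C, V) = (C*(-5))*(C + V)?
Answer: 528000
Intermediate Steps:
v(C, V) = -5*C*(C + V) (v(C, V) = (-5*C)*(C + V) = -5*C*(C + V))
v(66, -116)*f = -5*66*(66 - 116)*32 = -5*66*(-50)*32 = 16500*32 = 528000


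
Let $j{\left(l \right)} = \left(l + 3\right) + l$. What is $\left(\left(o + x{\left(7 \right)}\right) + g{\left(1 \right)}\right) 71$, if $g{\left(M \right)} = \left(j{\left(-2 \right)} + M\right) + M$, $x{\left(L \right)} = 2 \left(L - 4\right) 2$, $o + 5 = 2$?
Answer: $710$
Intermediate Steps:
$j{\left(l \right)} = 3 + 2 l$ ($j{\left(l \right)} = \left(3 + l\right) + l = 3 + 2 l$)
$o = -3$ ($o = -5 + 2 = -3$)
$x{\left(L \right)} = -16 + 4 L$ ($x{\left(L \right)} = 2 \left(-4 + L\right) 2 = 2 \left(-8 + 2 L\right) = -16 + 4 L$)
$g{\left(M \right)} = -1 + 2 M$ ($g{\left(M \right)} = \left(\left(3 + 2 \left(-2\right)\right) + M\right) + M = \left(\left(3 - 4\right) + M\right) + M = \left(-1 + M\right) + M = -1 + 2 M$)
$\left(\left(o + x{\left(7 \right)}\right) + g{\left(1 \right)}\right) 71 = \left(\left(-3 + \left(-16 + 4 \cdot 7\right)\right) + \left(-1 + 2 \cdot 1\right)\right) 71 = \left(\left(-3 + \left(-16 + 28\right)\right) + \left(-1 + 2\right)\right) 71 = \left(\left(-3 + 12\right) + 1\right) 71 = \left(9 + 1\right) 71 = 10 \cdot 71 = 710$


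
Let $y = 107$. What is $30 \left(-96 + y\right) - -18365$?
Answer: $18695$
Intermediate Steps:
$30 \left(-96 + y\right) - -18365 = 30 \left(-96 + 107\right) - -18365 = 30 \cdot 11 + 18365 = 330 + 18365 = 18695$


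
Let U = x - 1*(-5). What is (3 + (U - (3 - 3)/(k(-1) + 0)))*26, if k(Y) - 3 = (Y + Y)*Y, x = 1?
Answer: 234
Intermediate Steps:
U = 6 (U = 1 - 1*(-5) = 1 + 5 = 6)
k(Y) = 3 + 2*Y² (k(Y) = 3 + (Y + Y)*Y = 3 + (2*Y)*Y = 3 + 2*Y²)
(3 + (U - (3 - 3)/(k(-1) + 0)))*26 = (3 + (6 - (3 - 3)/((3 + 2*(-1)²) + 0)))*26 = (3 + (6 - 0/((3 + 2*1) + 0)))*26 = (3 + (6 - 0/((3 + 2) + 0)))*26 = (3 + (6 - 0/(5 + 0)))*26 = (3 + (6 - 0/5))*26 = (3 + (6 - 1*0))*26 = (3 + (6 + 0))*26 = (3 + 6)*26 = 9*26 = 234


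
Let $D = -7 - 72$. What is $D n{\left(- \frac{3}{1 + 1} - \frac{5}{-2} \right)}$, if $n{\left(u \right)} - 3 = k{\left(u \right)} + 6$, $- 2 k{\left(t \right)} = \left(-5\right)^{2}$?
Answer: $\frac{553}{2} \approx 276.5$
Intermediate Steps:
$k{\left(t \right)} = - \frac{25}{2}$ ($k{\left(t \right)} = - \frac{\left(-5\right)^{2}}{2} = \left(- \frac{1}{2}\right) 25 = - \frac{25}{2}$)
$D = -79$ ($D = -7 - 72 = -79$)
$n{\left(u \right)} = - \frac{7}{2}$ ($n{\left(u \right)} = 3 + \left(- \frac{25}{2} + 6\right) = 3 - \frac{13}{2} = - \frac{7}{2}$)
$D n{\left(- \frac{3}{1 + 1} - \frac{5}{-2} \right)} = \left(-79\right) \left(- \frac{7}{2}\right) = \frac{553}{2}$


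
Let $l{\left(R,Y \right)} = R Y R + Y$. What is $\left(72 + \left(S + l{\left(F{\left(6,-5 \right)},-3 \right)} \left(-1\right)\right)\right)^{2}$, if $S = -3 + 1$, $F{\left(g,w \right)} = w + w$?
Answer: $139129$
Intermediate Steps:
$F{\left(g,w \right)} = 2 w$
$l{\left(R,Y \right)} = Y + Y R^{2}$ ($l{\left(R,Y \right)} = R R Y + Y = Y R^{2} + Y = Y + Y R^{2}$)
$S = -2$
$\left(72 + \left(S + l{\left(F{\left(6,-5 \right)},-3 \right)} \left(-1\right)\right)\right)^{2} = \left(72 - \left(2 - - 3 \left(1 + \left(2 \left(-5\right)\right)^{2}\right) \left(-1\right)\right)\right)^{2} = \left(72 - \left(2 - - 3 \left(1 + \left(-10\right)^{2}\right) \left(-1\right)\right)\right)^{2} = \left(72 - \left(2 - - 3 \left(1 + 100\right) \left(-1\right)\right)\right)^{2} = \left(72 - \left(2 - \left(-3\right) 101 \left(-1\right)\right)\right)^{2} = \left(72 - -301\right)^{2} = \left(72 + \left(-2 + 303\right)\right)^{2} = \left(72 + 301\right)^{2} = 373^{2} = 139129$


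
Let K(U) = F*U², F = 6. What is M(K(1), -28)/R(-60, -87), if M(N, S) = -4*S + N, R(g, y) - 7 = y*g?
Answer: 118/5227 ≈ 0.022575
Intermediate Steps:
R(g, y) = 7 + g*y (R(g, y) = 7 + y*g = 7 + g*y)
K(U) = 6*U²
M(N, S) = N - 4*S
M(K(1), -28)/R(-60, -87) = (6*1² - 4*(-28))/(7 - 60*(-87)) = (6*1 + 112)/(7 + 5220) = (6 + 112)/5227 = 118*(1/5227) = 118/5227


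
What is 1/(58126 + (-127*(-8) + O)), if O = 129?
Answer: 1/59271 ≈ 1.6872e-5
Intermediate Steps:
1/(58126 + (-127*(-8) + O)) = 1/(58126 + (-127*(-8) + 129)) = 1/(58126 + (1016 + 129)) = 1/(58126 + 1145) = 1/59271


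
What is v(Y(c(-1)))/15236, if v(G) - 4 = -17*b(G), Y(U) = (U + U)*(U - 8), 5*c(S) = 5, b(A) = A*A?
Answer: -64/293 ≈ -0.21843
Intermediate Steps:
b(A) = A²
c(S) = 1 (c(S) = (⅕)*5 = 1)
Y(U) = 2*U*(-8 + U) (Y(U) = (2*U)*(-8 + U) = 2*U*(-8 + U))
v(G) = 4 - 17*G²
v(Y(c(-1)))/15236 = (4 - 17*4*(-8 + 1)²)/15236 = (4 - 17*(2*1*(-7))²)*(1/15236) = (4 - 17*(-14)²)*(1/15236) = (4 - 17*196)*(1/15236) = (4 - 3332)*(1/15236) = -3328*1/15236 = -64/293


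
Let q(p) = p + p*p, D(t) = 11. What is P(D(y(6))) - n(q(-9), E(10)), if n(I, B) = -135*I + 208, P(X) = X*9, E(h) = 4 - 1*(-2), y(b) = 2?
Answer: 9611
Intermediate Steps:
E(h) = 6 (E(h) = 4 + 2 = 6)
P(X) = 9*X
q(p) = p + p**2
n(I, B) = 208 - 135*I
P(D(y(6))) - n(q(-9), E(10)) = 9*11 - (208 - (-1215)*(1 - 9)) = 99 - (208 - (-1215)*(-8)) = 99 - (208 - 135*72) = 99 - (208 - 9720) = 99 - 1*(-9512) = 99 + 9512 = 9611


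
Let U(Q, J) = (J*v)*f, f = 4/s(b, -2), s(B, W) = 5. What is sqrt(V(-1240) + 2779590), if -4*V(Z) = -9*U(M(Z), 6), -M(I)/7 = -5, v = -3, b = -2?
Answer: 2*sqrt(17372235)/5 ≈ 1667.2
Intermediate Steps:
M(I) = 35 (M(I) = -7*(-5) = 35)
f = 4/5 ≈ 0.80000
U(Q, J) = -12*J/5 (U(Q, J) = (J*(-3))*(4/5) = -3*J*(4/5) = -12*J/5)
V(Z) = -162/5 (V(Z) = -(-9)*(-12/5*6)/4 = -(-9)*(-72)/(4*5) = -1/4*648/5 = -162/5)
sqrt(V(-1240) + 2779590) = sqrt(-162/5 + 2779590) = sqrt(13897788/5) = 2*sqrt(17372235)/5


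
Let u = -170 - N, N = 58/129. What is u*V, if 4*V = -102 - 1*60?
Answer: 296838/43 ≈ 6903.2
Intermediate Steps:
N = 58/129 (N = 58*(1/129) = 58/129 ≈ 0.44961)
u = -21988/129 (u = -170 - 1*58/129 = -170 - 58/129 = -21988/129 ≈ -170.45)
V = -81/2 (V = (-102 - 1*60)/4 = (-102 - 60)/4 = (¼)*(-162) = -81/2 ≈ -40.500)
u*V = -21988/129*(-81/2) = 296838/43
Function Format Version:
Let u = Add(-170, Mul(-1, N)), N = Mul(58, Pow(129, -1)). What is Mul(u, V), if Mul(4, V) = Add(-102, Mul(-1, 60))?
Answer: Rational(296838, 43) ≈ 6903.2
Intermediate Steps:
N = Rational(58, 129) (N = Mul(58, Rational(1, 129)) = Rational(58, 129) ≈ 0.44961)
u = Rational(-21988, 129) (u = Add(-170, Mul(-1, Rational(58, 129))) = Add(-170, Rational(-58, 129)) = Rational(-21988, 129) ≈ -170.45)
V = Rational(-81, 2) (V = Mul(Rational(1, 4), Add(-102, Mul(-1, 60))) = Mul(Rational(1, 4), Add(-102, -60)) = Mul(Rational(1, 4), -162) = Rational(-81, 2) ≈ -40.500)
Mul(u, V) = Mul(Rational(-21988, 129), Rational(-81, 2)) = Rational(296838, 43)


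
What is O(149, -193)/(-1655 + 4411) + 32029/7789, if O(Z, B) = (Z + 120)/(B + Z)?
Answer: 3881869415/944525296 ≈ 4.1099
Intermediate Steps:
O(Z, B) = (120 + Z)/(B + Z)
O(149, -193)/(-1655 + 4411) + 32029/7789 = ((120 + 149)/(-193 + 149))/(-1655 + 4411) + 32029/7789 = (269/(-44))/2756 + 32029*(1/7789) = -1/44*269*(1/2756) + 32029/7789 = -269/44*1/2756 + 32029/7789 = -269/121264 + 32029/7789 = 3881869415/944525296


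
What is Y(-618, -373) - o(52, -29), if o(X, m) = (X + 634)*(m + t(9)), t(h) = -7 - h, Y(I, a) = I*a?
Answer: 261384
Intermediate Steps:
o(X, m) = (-16 + m)*(634 + X) (o(X, m) = (X + 634)*(m + (-7 - 1*9)) = (634 + X)*(m + (-7 - 9)) = (634 + X)*(m - 16) = (634 + X)*(-16 + m) = (-16 + m)*(634 + X))
Y(-618, -373) - o(52, -29) = -618*(-373) - (-10144 - 16*52 + 634*(-29) + 52*(-29)) = 230514 - (-10144 - 832 - 18386 - 1508) = 230514 - 1*(-30870) = 230514 + 30870 = 261384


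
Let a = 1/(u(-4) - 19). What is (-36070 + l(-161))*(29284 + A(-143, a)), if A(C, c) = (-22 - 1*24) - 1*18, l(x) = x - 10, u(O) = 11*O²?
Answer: -1058962020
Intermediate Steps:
l(x) = -10 + x
a = 1/157 (a = 1/(11*(-4)² - 19) = 1/(11*16 - 19) = 1/(176 - 19) = 1/157 ≈ 0.0063694)
A(C, c) = -64 (A(C, c) = (-22 - 24) - 18 = -46 - 18 = -64)
(-36070 + l(-161))*(29284 + A(-143, a)) = (-36070 + (-10 - 161))*(29284 - 64) = (-36070 - 171)*29220 = -36241*29220 = -1058962020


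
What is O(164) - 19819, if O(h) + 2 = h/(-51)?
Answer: -1011035/51 ≈ -19824.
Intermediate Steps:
O(h) = -2 - h/51 (O(h) = -2 + h/(-51) = -2 + h*(-1/51) = -2 - h/51)
O(164) - 19819 = (-2 - 1/51*164) - 19819 = (-2 - 164/51) - 19819 = -266/51 - 19819 = -1011035/51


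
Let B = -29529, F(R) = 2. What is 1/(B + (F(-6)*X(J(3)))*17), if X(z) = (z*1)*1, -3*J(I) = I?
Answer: -1/29563 ≈ -3.3826e-5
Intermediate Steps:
J(I) = -I/3
X(z) = z (X(z) = z*1 = z)
1/(B + (F(-6)*X(J(3)))*17) = 1/(-29529 + (2*(-⅓*3))*17) = 1/(-29529 + (2*(-1))*17) = 1/(-29529 - 2*17) = 1/(-29529 - 34) = 1/(-29563) = -1/29563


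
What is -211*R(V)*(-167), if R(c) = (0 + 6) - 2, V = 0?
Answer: 140948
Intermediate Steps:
R(c) = 4 (R(c) = 6 - 2 = 4)
-211*R(V)*(-167) = -211*4*(-167) = -844*(-167) = 140948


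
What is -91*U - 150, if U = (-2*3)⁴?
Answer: -118086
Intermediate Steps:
U = 1296 (U = (-6)⁴ = 1296)
-91*U - 150 = -91*1296 - 150 = -117936 - 150 = -118086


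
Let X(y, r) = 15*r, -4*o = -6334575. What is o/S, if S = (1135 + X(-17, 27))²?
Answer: 253383/379456 ≈ 0.66775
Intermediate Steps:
o = 6334575/4 (o = -¼*(-6334575) = 6334575/4 ≈ 1.5836e+6)
S = 2371600 (S = (1135 + 15*27)² = (1135 + 405)² = 1540² = 2371600)
o/S = (6334575/4)/2371600 = (6334575/4)*(1/2371600) = 253383/379456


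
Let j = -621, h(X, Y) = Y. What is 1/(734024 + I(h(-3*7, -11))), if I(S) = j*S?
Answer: 1/740855 ≈ 1.3498e-6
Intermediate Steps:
I(S) = -621*S
1/(734024 + I(h(-3*7, -11))) = 1/(734024 - 621*(-11)) = 1/(734024 + 6831) = 1/740855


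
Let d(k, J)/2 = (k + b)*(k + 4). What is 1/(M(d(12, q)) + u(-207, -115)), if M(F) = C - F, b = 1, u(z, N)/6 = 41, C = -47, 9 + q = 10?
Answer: -1/217 ≈ -0.0046083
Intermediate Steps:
q = 1 (q = -9 + 10 = 1)
u(z, N) = 246 (u(z, N) = 6*41 = 246)
d(k, J) = 2*(1 + k)*(4 + k) (d(k, J) = 2*((k + 1)*(k + 4)) = 2*((1 + k)*(4 + k)) = 2*(1 + k)*(4 + k))
M(F) = -47 - F
1/(M(d(12, q)) + u(-207, -115)) = 1/((-47 - (8 + 2*12**2 + 10*12)) + 246) = 1/((-47 - (8 + 2*144 + 120)) + 246) = 1/((-47 - (8 + 288 + 120)) + 246) = 1/((-47 - 1*416) + 246) = 1/((-47 - 416) + 246) = 1/(-463 + 246) = 1/(-217) = -1/217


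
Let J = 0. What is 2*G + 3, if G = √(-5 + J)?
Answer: 3 + 2*I*√5 ≈ 3.0 + 4.4721*I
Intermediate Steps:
G = I*√5 (G = √(-5 + 0) = √(-5) = I*√5 ≈ 2.2361*I)
2*G + 3 = 2*(I*√5) + 3 = 2*I*√5 + 3 = 3 + 2*I*√5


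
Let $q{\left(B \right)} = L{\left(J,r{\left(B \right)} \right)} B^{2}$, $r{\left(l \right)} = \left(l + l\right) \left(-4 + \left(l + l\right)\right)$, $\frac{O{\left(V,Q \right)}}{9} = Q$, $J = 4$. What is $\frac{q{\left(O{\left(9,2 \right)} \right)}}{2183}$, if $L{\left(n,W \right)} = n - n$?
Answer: $0$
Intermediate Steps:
$O{\left(V,Q \right)} = 9 Q$
$r{\left(l \right)} = 2 l \left(-4 + 2 l\right)$
$L{\left(n,W \right)} = 0$
$q{\left(B \right)} = 0$ ($q{\left(B \right)} = 0 B^{2} = 0$)
$\frac{q{\left(O{\left(9,2 \right)} \right)}}{2183} = \frac{0}{2183} = 0 \cdot \frac{1}{2183} = 0$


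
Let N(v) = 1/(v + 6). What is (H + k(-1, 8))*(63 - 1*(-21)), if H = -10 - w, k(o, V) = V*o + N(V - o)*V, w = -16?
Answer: -616/5 ≈ -123.20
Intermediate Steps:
N(v) = 1/(6 + v)
k(o, V) = V*o + V/(6 + V - o) (k(o, V) = V*o + V/(6 + (V - o)) = V*o + V/(6 + V - o))
H = 6 (H = -10 - 1*(-16) = -10 + 16 = 6)
(H + k(-1, 8))*(63 - 1*(-21)) = (6 + 8*(1 - (6 + 8 - 1*(-1)))/(6 + 8 - 1*(-1)))*(63 - 1*(-21)) = (6 + 8*(1 - (6 + 8 + 1))/(6 + 8 + 1))*(63 + 21) = (6 + 8*(1 - 1*15)/15)*84 = (6 + 8*(1/15)*(1 - 15))*84 = (6 + 8*(1/15)*(-14))*84 = (6 - 112/15)*84 = -22/15*84 = -616/5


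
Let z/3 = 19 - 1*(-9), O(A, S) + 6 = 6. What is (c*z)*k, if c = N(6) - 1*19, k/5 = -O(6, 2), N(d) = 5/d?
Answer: 0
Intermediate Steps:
O(A, S) = 0 (O(A, S) = -6 + 6 = 0)
z = 84 (z = 3*(19 - 1*(-9)) = 3*(19 + 9) = 3*28 = 84)
k = 0 (k = 5*(-1*0) = 5*0 = 0)
c = -109/6 (c = 5/6 - 1*19 = 5*(⅙) - 19 = ⅚ - 19 = -109/6 ≈ -18.167)
(c*z)*k = -109/6*84*0 = -1526*0 = 0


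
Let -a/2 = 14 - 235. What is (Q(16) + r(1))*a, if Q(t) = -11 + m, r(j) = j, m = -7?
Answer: -7514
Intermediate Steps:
Q(t) = -18 (Q(t) = -11 - 7 = -18)
a = 442 (a = -2*(14 - 235) = -2*(-221) = 442)
(Q(16) + r(1))*a = (-18 + 1)*442 = -17*442 = -7514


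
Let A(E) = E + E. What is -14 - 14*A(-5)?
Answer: 126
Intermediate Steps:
A(E) = 2*E
-14 - 14*A(-5) = -14 - 28*(-5) = -14 - 14*(-10) = -14 + 140 = 126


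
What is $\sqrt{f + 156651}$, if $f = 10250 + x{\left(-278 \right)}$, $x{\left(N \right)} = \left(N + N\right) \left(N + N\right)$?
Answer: $27 \sqrt{653} \approx 689.95$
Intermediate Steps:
$x{\left(N \right)} = 4 N^{2}$ ($x{\left(N \right)} = 2 N 2 N = 4 N^{2}$)
$f = 319386$ ($f = 10250 + 4 \left(-278\right)^{2} = 10250 + 4 \cdot 77284 = 10250 + 309136 = 319386$)
$\sqrt{f + 156651} = \sqrt{319386 + 156651} = \sqrt{476037} = 27 \sqrt{653}$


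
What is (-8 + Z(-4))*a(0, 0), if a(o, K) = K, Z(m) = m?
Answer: 0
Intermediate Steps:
(-8 + Z(-4))*a(0, 0) = (-8 - 4)*0 = -12*0 = 0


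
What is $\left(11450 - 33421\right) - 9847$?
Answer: $-31818$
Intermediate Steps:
$\left(11450 - 33421\right) - 9847 = -21971 - 9847 = -31818$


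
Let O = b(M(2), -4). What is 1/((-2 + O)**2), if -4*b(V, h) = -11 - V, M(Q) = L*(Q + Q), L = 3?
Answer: 16/225 ≈ 0.071111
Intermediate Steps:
M(Q) = 6*Q (M(Q) = 3*(Q + Q) = 3*(2*Q) = 6*Q)
b(V, h) = 11/4 + V/4 (b(V, h) = -(-11 - V)/4 = 11/4 + V/4)
O = 23/4 (O = 11/4 + (6*2)/4 = 11/4 + (1/4)*12 = 11/4 + 3 = 23/4 ≈ 5.7500)
1/((-2 + O)**2) = 1/((-2 + 23/4)**2) = 1/((15/4)**2) = 1/(225/16) = 16/225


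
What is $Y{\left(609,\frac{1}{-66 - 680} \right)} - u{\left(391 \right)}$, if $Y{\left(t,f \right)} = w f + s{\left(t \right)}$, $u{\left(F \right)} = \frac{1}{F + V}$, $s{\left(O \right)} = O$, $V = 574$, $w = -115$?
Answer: $\frac{438523239}{719890} \approx 609.15$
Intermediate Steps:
$u{\left(F \right)} = \frac{1}{574 + F}$ ($u{\left(F \right)} = \frac{1}{F + 574} = \frac{1}{574 + F}$)
$Y{\left(t,f \right)} = t - 115 f$ ($Y{\left(t,f \right)} = - 115 f + t = t - 115 f$)
$Y{\left(609,\frac{1}{-66 - 680} \right)} - u{\left(391 \right)} = \left(609 - \frac{115}{-66 - 680}\right) - \frac{1}{574 + 391} = \left(609 - \frac{115}{-746}\right) - \frac{1}{965} = \left(609 - - \frac{115}{746}\right) - \frac{1}{965} = \left(609 + \frac{115}{746}\right) - \frac{1}{965} = \frac{454429}{746} - \frac{1}{965} = \frac{438523239}{719890}$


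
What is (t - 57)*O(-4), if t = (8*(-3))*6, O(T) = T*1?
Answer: 804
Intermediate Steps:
O(T) = T
t = -144 (t = -24*6 = -144)
(t - 57)*O(-4) = (-144 - 57)*(-4) = -201*(-4) = 804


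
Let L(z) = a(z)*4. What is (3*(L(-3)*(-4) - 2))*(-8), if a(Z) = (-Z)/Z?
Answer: -336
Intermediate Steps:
a(Z) = -1
L(z) = -4 (L(z) = -1*4 = -4)
(3*(L(-3)*(-4) - 2))*(-8) = (3*(-4*(-4) - 2))*(-8) = (3*(16 - 2))*(-8) = (3*14)*(-8) = 42*(-8) = -336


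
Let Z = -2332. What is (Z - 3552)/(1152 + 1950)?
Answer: -2942/1551 ≈ -1.8968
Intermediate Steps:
(Z - 3552)/(1152 + 1950) = (-2332 - 3552)/(1152 + 1950) = -5884/3102 = -5884*1/3102 = -2942/1551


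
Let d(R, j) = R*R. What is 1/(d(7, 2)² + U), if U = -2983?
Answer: -1/582 ≈ -0.0017182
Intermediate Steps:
d(R, j) = R²
1/(d(7, 2)² + U) = 1/((7²)² - 2983) = 1/(49² - 2983) = 1/(2401 - 2983) = 1/(-582) = -1/582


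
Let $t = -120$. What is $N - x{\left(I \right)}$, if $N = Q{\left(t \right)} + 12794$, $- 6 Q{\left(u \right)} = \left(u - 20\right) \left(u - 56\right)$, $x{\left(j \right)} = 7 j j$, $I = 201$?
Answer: $- \frac{822359}{3} \approx -2.7412 \cdot 10^{5}$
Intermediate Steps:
$x{\left(j \right)} = 7 j^{2}$
$Q{\left(u \right)} = - \frac{\left(-56 + u\right) \left(-20 + u\right)}{6}$ ($Q{\left(u \right)} = - \frac{\left(u - 20\right) \left(u - 56\right)}{6} = - \frac{\left(-20 + u\right) \left(-56 + u\right)}{6} = - \frac{\left(-56 + u\right) \left(-20 + u\right)}{6}$)
$N = \frac{26062}{3}$ ($N = \left(- \frac{560}{3} - \frac{\left(-120\right)^{2}}{6} + \frac{38}{3} \left(-120\right)\right) + 12794 = \left(- \frac{560}{3} - 2400 - 1520\right) + 12794 = - \frac{12320}{3} + 12794 = \frac{26062}{3} \approx 8687.3$)
$N - x{\left(I \right)} = \frac{26062}{3} - 7 \cdot 201^{2} = \frac{26062}{3} - 7 \cdot 40401 = \frac{26062}{3} - 282807 = - \frac{822359}{3}$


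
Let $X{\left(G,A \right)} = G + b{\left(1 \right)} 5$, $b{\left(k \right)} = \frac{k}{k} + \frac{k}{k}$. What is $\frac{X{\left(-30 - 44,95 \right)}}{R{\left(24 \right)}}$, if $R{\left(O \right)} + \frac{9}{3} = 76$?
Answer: $- \frac{64}{73} \approx -0.87671$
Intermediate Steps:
$R{\left(O \right)} = 73$ ($R{\left(O \right)} = -3 + 76 = 73$)
$b{\left(k \right)} = 2$ ($b{\left(k \right)} = 1 + 1 = 2$)
$X{\left(G,A \right)} = 10 + G$ ($X{\left(G,A \right)} = G + 2 \cdot 5 = G + 10 = 10 + G$)
$\frac{X{\left(-30 - 44,95 \right)}}{R{\left(24 \right)}} = \frac{10 - 74}{73} = \left(10 - 74\right) \frac{1}{73} = \left(-64\right) \frac{1}{73} = - \frac{64}{73}$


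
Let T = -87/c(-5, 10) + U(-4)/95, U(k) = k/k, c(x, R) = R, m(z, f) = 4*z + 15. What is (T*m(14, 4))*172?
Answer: -10081006/95 ≈ -1.0612e+5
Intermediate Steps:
m(z, f) = 15 + 4*z
U(k) = 1
T = -1651/190 (T = -87/10 + 1/95 = -1651/190 ≈ -8.6895)
(T*m(14, 4))*172 = -1651*(15 + 4*14)/190*172 = -1651*(15 + 56)/190*172 = -1651/190*71*172 = -117221/190*172 = -10081006/95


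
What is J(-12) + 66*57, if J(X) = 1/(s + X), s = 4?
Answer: 30095/8 ≈ 3761.9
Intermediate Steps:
J(X) = 1/(4 + X)
J(-12) + 66*57 = 1/(4 - 12) + 66*57 = 1/(-8) + 3762 = -⅛ + 3762 = 30095/8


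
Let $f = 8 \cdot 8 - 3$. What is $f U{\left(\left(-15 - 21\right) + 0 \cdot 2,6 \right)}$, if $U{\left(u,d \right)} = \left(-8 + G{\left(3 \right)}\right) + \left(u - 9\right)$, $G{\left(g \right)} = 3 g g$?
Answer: $-1586$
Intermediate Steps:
$G{\left(g \right)} = 3 g^{2}$
$f = 61$ ($f = 64 - 3 = 61$)
$U{\left(u,d \right)} = 10 + u$ ($U{\left(u,d \right)} = \left(-8 + 3 \cdot 3^{2}\right) + \left(u - 9\right) = \left(-8 + 3 \cdot 9\right) + \left(-9 + u\right) = \left(-8 + 27\right) + \left(-9 + u\right) = 19 + \left(-9 + u\right) = 10 + u$)
$f U{\left(\left(-15 - 21\right) + 0 \cdot 2,6 \right)} = 61 \left(10 + \left(\left(-15 - 21\right) + 0 \cdot 2\right)\right) = 61 \left(10 + \left(-36 + 0\right)\right) = 61 \left(10 - 36\right) = 61 \left(-26\right) = -1586$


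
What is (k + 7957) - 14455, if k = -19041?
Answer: -25539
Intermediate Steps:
(k + 7957) - 14455 = (-19041 + 7957) - 14455 = -11084 - 14455 = -25539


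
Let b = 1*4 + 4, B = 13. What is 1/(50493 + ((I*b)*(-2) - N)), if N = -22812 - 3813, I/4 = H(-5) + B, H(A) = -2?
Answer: 1/76414 ≈ 1.3087e-5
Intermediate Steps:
b = 8 (b = 4 + 4 = 8)
I = 44 (I = 4*(-2 + 13) = 4*11 = 44)
N = -26625
1/(50493 + ((I*b)*(-2) - N)) = 1/(50493 + ((44*8)*(-2) - 1*(-26625))) = 1/(50493 + (352*(-2) + 26625)) = 1/(50493 + (-704 + 26625)) = 1/(50493 + 25921) = 1/76414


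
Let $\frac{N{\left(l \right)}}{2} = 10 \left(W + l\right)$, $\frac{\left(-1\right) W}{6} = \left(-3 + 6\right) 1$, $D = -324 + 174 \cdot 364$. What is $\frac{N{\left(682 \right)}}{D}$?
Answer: $\frac{3320}{15753} \approx 0.21075$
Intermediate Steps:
$D = 63012$ ($D = -324 + 63336 = 63012$)
$W = -18$ ($W = - 6 \left(-3 + 6\right) 1 = - 6 \cdot 3 \cdot 1 = \left(-6\right) 3 = -18$)
$N{\left(l \right)} = -360 + 20 l$ ($N{\left(l \right)} = 2 \cdot 10 \left(-18 + l\right) = 2 \left(-180 + 10 l\right) = -360 + 20 l$)
$\frac{N{\left(682 \right)}}{D} = \frac{-360 + 20 \cdot 682}{63012} = \left(-360 + 13640\right) \frac{1}{63012} = 13280 \cdot \frac{1}{63012} = \frac{3320}{15753}$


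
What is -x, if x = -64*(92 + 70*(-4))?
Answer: -12032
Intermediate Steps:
x = 12032 (x = -64*(92 - 280) = -64*(-188) = 12032)
-x = -1*12032 = -12032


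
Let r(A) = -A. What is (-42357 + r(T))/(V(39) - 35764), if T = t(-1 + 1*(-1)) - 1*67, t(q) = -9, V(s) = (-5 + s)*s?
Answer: 42281/34438 ≈ 1.2277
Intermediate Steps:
V(s) = s*(-5 + s)
T = -76 (T = -9 - 1*67 = -9 - 67 = -76)
(-42357 + r(T))/(V(39) - 35764) = (-42357 - 1*(-76))/(39*(-5 + 39) - 35764) = (-42357 + 76)/(39*34 - 35764) = -42281/(1326 - 35764) = -42281/(-34438) = -42281*(-1/34438) = 42281/34438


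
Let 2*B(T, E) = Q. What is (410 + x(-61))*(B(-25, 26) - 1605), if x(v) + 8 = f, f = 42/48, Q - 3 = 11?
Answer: -2575177/4 ≈ -6.4379e+5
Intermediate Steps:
Q = 14 (Q = 3 + 11 = 14)
B(T, E) = 7 (B(T, E) = (½)*14 = 7)
f = 7/8 (f = 42*(1/48) = 7/8 ≈ 0.87500)
x(v) = -57/8 (x(v) = -8 + 7/8 = -57/8)
(410 + x(-61))*(B(-25, 26) - 1605) = (410 - 57/8)*(7 - 1605) = (3223/8)*(-1598) = -2575177/4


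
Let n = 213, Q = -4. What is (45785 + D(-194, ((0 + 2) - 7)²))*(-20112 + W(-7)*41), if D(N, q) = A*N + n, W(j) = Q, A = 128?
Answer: -429161816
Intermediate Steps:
W(j) = -4
D(N, q) = 213 + 128*N (D(N, q) = 128*N + 213 = 213 + 128*N)
(45785 + D(-194, ((0 + 2) - 7)²))*(-20112 + W(-7)*41) = (45785 + (213 + 128*(-194)))*(-20112 - 4*41) = (45785 + (213 - 24832))*(-20112 - 164) = (45785 - 24619)*(-20276) = 21166*(-20276) = -429161816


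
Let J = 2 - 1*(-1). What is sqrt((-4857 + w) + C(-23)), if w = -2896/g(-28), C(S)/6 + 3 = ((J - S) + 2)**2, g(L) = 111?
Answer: I*sqrt(2428347)/111 ≈ 14.039*I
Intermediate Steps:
J = 3 (J = 2 + 1 = 3)
C(S) = -18 + 6*(5 - S)**2 (C(S) = -18 + 6*((3 - S) + 2)**2 = -18 + 6*(5 - S)**2)
w = -2896/111 ≈ -26.090
sqrt((-4857 + w) + C(-23)) = sqrt((-4857 - 2896/111) + (-18 + 6*(5 - 1*(-23))**2)) = sqrt(-542023/111 + (-18 + 6*(5 + 23)**2)) = sqrt(-542023/111 + (-18 + 6*28**2)) = sqrt(-542023/111 + (-18 + 6*784)) = sqrt(-542023/111 + (-18 + 4704)) = sqrt(-542023/111 + 4686) = sqrt(-21877/111) = I*sqrt(2428347)/111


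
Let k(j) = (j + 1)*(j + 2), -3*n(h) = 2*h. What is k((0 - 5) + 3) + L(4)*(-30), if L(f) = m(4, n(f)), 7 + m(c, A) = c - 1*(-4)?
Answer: -30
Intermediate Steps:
n(h) = -2*h/3
m(c, A) = -3 + c (m(c, A) = -7 + (c - 1*(-4)) = -7 + (c + 4) = -7 + (4 + c) = -3 + c)
L(f) = 1 (L(f) = -3 + 4 = 1)
k(j) = (1 + j)*(2 + j)
k((0 - 5) + 3) + L(4)*(-30) = (2 + ((0 - 5) + 3)**2 + 3*((0 - 5) + 3)) + 1*(-30) = (2 + (-5 + 3)**2 + 3*(-5 + 3)) - 30 = (2 + (-2)**2 + 3*(-2)) - 30 = (2 + 4 - 6) - 30 = 0 - 30 = -30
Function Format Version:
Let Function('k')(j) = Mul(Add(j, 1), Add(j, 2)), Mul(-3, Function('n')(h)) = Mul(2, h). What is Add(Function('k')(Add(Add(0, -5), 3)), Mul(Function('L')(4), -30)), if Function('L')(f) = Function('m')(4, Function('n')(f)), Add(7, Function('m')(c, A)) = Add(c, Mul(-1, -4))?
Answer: -30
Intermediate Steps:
Function('n')(h) = Mul(Rational(-2, 3), h) (Function('n')(h) = Mul(Rational(-1, 3), Mul(2, h)) = Mul(Rational(-2, 3), h))
Function('m')(c, A) = Add(-3, c) (Function('m')(c, A) = Add(-7, Add(c, Mul(-1, -4))) = Add(-7, Add(c, 4)) = Add(-7, Add(4, c)) = Add(-3, c))
Function('L')(f) = 1 (Function('L')(f) = Add(-3, 4) = 1)
Function('k')(j) = Mul(Add(1, j), Add(2, j))
Add(Function('k')(Add(Add(0, -5), 3)), Mul(Function('L')(4), -30)) = Add(Add(2, Pow(Add(Add(0, -5), 3), 2), Mul(3, Add(Add(0, -5), 3))), Mul(1, -30)) = Add(Add(2, Pow(Add(-5, 3), 2), Mul(3, Add(-5, 3))), -30) = Add(Add(2, Pow(-2, 2), Mul(3, -2)), -30) = Add(Add(2, 4, -6), -30) = Add(0, -30) = -30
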